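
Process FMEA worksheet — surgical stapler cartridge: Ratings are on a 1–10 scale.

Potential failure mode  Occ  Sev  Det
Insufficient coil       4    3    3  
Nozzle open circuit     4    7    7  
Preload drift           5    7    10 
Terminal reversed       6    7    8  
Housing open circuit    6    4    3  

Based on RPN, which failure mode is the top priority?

Preload drift

RPN = Severity × Occurrence × Detection:
  Insufficient coil: 3 × 4 × 3 = 36
  Nozzle open circuit: 7 × 4 × 7 = 196
  Preload drift: 7 × 5 × 10 = 350
  Terminal reversed: 7 × 6 × 8 = 336
  Housing open circuit: 4 × 6 × 3 = 72
Highest RPN is 350 → Preload drift.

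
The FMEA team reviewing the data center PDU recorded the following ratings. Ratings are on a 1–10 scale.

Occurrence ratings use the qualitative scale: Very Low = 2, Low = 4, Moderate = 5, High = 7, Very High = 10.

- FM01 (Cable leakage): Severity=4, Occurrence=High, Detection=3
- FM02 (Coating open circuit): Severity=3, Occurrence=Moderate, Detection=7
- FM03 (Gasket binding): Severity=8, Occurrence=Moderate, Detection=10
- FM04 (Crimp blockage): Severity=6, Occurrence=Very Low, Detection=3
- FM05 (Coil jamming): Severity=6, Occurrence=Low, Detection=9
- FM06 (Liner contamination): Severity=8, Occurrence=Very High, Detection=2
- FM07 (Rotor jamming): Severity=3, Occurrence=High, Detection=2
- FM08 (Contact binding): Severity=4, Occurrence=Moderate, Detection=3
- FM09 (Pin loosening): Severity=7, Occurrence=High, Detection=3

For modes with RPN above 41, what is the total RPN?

RPN = Severity × Occurrence × Detection:
  FM01: 4 × 7 × 3 = 84
  FM02: 3 × 5 × 7 = 105
  FM03: 8 × 5 × 10 = 400
  FM04: 6 × 2 × 3 = 36
  FM05: 6 × 4 × 9 = 216
  FM06: 8 × 10 × 2 = 160
  FM07: 3 × 7 × 2 = 42
  FM08: 4 × 5 × 3 = 60
  FM09: 7 × 7 × 3 = 147
RPN > 41: FM01 (84), FM02 (105), FM03 (400), FM05 (216), FM06 (160), FM07 (42), FM08 (60), FM09 (147).
Sum: 84 + 105 + 400 + 216 + 160 + 42 + 60 + 147 = 1214.

1214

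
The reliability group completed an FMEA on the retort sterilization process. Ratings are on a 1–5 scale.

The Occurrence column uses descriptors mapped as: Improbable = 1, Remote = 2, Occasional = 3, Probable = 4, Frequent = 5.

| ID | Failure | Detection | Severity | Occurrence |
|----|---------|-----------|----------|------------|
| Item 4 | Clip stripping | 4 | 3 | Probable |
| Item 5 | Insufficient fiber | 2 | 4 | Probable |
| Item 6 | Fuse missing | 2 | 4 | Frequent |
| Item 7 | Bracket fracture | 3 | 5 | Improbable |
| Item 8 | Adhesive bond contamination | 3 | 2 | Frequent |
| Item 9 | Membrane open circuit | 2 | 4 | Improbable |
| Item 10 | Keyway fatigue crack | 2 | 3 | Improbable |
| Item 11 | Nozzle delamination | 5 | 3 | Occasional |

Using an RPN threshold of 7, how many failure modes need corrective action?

RPN = Severity × Occurrence × Detection:
  Item 4: 3 × 4 × 4 = 48
  Item 5: 4 × 4 × 2 = 32
  Item 6: 4 × 5 × 2 = 40
  Item 7: 5 × 1 × 3 = 15
  Item 8: 2 × 5 × 3 = 30
  Item 9: 4 × 1 × 2 = 8
  Item 10: 3 × 1 × 2 = 6
  Item 11: 3 × 3 × 5 = 45
Modes with RPN ≥ 7: Item 4 (48), Item 5 (32), Item 6 (40), Item 7 (15), Item 8 (30), Item 9 (8), Item 11 (45) → 7.

7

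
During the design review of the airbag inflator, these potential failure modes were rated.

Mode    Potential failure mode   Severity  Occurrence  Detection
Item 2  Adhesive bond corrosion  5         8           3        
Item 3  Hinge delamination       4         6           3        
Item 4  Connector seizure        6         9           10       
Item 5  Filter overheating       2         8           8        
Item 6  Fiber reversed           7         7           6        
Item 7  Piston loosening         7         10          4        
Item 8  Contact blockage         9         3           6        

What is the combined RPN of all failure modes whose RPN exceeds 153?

1276

RPN = Severity × Occurrence × Detection:
  Item 2: 5 × 8 × 3 = 120
  Item 3: 4 × 6 × 3 = 72
  Item 4: 6 × 9 × 10 = 540
  Item 5: 2 × 8 × 8 = 128
  Item 6: 7 × 7 × 6 = 294
  Item 7: 7 × 10 × 4 = 280
  Item 8: 9 × 3 × 6 = 162
RPN > 153: Item 4 (540), Item 6 (294), Item 7 (280), Item 8 (162).
Sum: 540 + 294 + 280 + 162 = 1276.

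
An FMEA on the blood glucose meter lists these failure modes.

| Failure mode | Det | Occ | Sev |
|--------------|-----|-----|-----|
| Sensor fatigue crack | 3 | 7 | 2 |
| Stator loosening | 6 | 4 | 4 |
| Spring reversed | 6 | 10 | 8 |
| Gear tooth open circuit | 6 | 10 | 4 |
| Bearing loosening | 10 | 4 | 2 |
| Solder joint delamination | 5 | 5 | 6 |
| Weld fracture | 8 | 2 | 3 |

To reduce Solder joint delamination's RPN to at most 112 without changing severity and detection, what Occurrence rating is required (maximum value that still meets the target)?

3

Solder joint delamination: S=6, O=5, D=5 → current RPN = 150.
Fixed product = 30. Need 30 × O ≤ 112, so O ≤ 112/30 = 3.73.
Maximum integer Occurrence rating = 3 (gives RPN 90; O=4 would give 120 > 112).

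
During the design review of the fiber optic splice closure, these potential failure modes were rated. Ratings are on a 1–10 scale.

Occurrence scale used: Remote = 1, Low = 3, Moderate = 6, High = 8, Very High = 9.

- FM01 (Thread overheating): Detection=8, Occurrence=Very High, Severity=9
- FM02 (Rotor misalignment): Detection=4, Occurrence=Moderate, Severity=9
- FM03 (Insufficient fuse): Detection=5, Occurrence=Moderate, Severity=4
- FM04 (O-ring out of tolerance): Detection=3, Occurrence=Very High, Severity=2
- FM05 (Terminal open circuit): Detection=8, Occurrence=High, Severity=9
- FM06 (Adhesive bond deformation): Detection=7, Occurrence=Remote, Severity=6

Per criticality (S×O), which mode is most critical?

FM01

Criticality = Severity × Occurrence:
  FM01: 9 × 9 = 81
  FM02: 9 × 6 = 54
  FM03: 4 × 6 = 24
  FM04: 2 × 9 = 18
  FM05: 9 × 8 = 72
  FM06: 6 × 1 = 6
Highest criticality is 81 → FM01.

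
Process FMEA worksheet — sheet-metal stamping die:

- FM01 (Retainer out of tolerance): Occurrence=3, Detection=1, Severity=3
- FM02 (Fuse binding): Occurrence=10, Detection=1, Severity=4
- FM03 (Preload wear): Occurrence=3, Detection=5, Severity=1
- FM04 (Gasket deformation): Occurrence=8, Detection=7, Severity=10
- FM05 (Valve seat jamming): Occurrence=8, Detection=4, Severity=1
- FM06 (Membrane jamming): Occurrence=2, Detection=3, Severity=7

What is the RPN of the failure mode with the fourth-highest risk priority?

RPN = Severity × Occurrence × Detection:
  FM01: 3 × 3 × 1 = 9
  FM02: 4 × 10 × 1 = 40
  FM03: 1 × 3 × 5 = 15
  FM04: 10 × 8 × 7 = 560
  FM05: 1 × 8 × 4 = 32
  FM06: 7 × 2 × 3 = 42
Sorted descending: 560, 42, 40, 32, 15, 9.
The fourth-highest RPN is 32 (FM05).

32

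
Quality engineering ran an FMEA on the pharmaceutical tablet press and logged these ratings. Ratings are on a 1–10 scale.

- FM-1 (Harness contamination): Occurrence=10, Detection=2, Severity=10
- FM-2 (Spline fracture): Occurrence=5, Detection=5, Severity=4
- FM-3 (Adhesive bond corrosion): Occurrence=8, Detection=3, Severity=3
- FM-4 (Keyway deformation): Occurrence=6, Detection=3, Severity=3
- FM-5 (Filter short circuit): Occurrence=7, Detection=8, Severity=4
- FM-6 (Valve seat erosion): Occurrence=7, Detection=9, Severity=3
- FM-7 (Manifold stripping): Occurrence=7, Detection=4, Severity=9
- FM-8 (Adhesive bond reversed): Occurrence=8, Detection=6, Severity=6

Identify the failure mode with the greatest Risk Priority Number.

RPN = Severity × Occurrence × Detection:
  FM-1: 10 × 10 × 2 = 200
  FM-2: 4 × 5 × 5 = 100
  FM-3: 3 × 8 × 3 = 72
  FM-4: 3 × 6 × 3 = 54
  FM-5: 4 × 7 × 8 = 224
  FM-6: 3 × 7 × 9 = 189
  FM-7: 9 × 7 × 4 = 252
  FM-8: 6 × 8 × 6 = 288
Highest RPN is 288 → FM-8.

FM-8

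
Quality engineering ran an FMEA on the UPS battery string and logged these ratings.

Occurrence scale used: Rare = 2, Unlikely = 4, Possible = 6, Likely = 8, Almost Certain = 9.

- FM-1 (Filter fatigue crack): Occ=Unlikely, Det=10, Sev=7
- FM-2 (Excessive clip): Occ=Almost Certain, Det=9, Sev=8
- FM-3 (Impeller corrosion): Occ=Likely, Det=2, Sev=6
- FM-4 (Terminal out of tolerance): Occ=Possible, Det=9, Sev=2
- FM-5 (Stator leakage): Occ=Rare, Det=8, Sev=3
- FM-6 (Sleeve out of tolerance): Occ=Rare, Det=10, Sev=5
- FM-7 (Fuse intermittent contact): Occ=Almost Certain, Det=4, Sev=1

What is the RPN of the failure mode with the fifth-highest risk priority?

96

RPN = Severity × Occurrence × Detection:
  FM-1: 7 × 4 × 10 = 280
  FM-2: 8 × 9 × 9 = 648
  FM-3: 6 × 8 × 2 = 96
  FM-4: 2 × 6 × 9 = 108
  FM-5: 3 × 2 × 8 = 48
  FM-6: 5 × 2 × 10 = 100
  FM-7: 1 × 9 × 4 = 36
Sorted descending: 648, 280, 108, 100, 96, 48, 36.
The fifth-highest RPN is 96 (FM-3).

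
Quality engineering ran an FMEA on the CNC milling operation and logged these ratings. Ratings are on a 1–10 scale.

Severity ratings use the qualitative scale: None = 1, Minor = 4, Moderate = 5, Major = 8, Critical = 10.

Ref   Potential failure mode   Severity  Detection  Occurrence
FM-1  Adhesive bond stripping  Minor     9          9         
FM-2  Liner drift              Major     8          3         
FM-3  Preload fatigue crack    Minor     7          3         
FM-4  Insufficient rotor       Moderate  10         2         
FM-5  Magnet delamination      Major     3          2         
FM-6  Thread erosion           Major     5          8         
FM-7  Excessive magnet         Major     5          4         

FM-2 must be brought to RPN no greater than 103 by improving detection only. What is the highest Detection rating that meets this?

FM-2: S=8, O=3, D=8 → current RPN = 192.
Fixed product = 24. Need 24 × D ≤ 103, so D ≤ 103/24 = 4.29.
Maximum integer Detection rating = 4 (gives RPN 96; D=5 would give 120 > 103).

4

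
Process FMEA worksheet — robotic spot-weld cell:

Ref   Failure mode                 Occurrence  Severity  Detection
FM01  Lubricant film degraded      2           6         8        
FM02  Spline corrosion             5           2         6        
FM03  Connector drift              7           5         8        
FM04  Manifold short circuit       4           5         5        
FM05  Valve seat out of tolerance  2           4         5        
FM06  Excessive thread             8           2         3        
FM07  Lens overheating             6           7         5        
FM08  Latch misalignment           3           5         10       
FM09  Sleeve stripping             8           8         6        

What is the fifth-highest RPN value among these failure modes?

100

RPN = Severity × Occurrence × Detection:
  FM01: 6 × 2 × 8 = 96
  FM02: 2 × 5 × 6 = 60
  FM03: 5 × 7 × 8 = 280
  FM04: 5 × 4 × 5 = 100
  FM05: 4 × 2 × 5 = 40
  FM06: 2 × 8 × 3 = 48
  FM07: 7 × 6 × 5 = 210
  FM08: 5 × 3 × 10 = 150
  FM09: 8 × 8 × 6 = 384
Sorted descending: 384, 280, 210, 150, 100, 96, 60, 48, 40.
The fifth-highest RPN is 100 (FM04).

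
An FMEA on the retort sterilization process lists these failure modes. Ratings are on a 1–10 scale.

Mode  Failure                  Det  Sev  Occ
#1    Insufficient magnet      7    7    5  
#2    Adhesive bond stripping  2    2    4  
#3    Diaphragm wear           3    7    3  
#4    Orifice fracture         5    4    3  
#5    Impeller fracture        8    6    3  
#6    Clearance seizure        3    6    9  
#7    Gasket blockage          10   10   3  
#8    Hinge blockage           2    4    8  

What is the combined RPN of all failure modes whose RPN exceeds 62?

978

RPN = Severity × Occurrence × Detection:
  #1: 7 × 5 × 7 = 245
  #2: 2 × 4 × 2 = 16
  #3: 7 × 3 × 3 = 63
  #4: 4 × 3 × 5 = 60
  #5: 6 × 3 × 8 = 144
  #6: 6 × 9 × 3 = 162
  #7: 10 × 3 × 10 = 300
  #8: 4 × 8 × 2 = 64
RPN > 62: #1 (245), #3 (63), #5 (144), #6 (162), #7 (300), #8 (64).
Sum: 245 + 63 + 144 + 162 + 300 + 64 = 978.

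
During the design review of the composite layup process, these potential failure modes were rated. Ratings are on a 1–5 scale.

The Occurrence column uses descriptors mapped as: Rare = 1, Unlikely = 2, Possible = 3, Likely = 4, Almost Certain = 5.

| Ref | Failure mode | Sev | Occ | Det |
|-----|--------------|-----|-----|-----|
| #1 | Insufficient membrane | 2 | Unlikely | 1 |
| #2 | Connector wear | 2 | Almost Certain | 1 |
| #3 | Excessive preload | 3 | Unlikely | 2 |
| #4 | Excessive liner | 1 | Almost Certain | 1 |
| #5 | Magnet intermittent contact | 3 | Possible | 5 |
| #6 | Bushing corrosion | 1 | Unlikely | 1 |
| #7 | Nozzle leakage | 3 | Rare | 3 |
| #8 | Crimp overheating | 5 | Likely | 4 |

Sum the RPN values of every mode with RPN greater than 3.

RPN = Severity × Occurrence × Detection:
  #1: 2 × 2 × 1 = 4
  #2: 2 × 5 × 1 = 10
  #3: 3 × 2 × 2 = 12
  #4: 1 × 5 × 1 = 5
  #5: 3 × 3 × 5 = 45
  #6: 1 × 2 × 1 = 2
  #7: 3 × 1 × 3 = 9
  #8: 5 × 4 × 4 = 80
RPN > 3: #1 (4), #2 (10), #3 (12), #4 (5), #5 (45), #7 (9), #8 (80).
Sum: 4 + 10 + 12 + 5 + 45 + 9 + 80 = 165.

165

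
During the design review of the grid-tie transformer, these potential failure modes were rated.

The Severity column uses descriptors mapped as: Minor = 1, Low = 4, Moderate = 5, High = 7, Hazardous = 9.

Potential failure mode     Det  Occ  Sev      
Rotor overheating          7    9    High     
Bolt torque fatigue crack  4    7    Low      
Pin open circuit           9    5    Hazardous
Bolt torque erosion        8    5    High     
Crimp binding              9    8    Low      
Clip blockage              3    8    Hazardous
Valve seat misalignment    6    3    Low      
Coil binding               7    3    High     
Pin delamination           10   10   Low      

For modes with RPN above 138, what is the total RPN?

RPN = Severity × Occurrence × Detection:
  Rotor overheating: 7 × 9 × 7 = 441
  Bolt torque fatigue crack: 4 × 7 × 4 = 112
  Pin open circuit: 9 × 5 × 9 = 405
  Bolt torque erosion: 7 × 5 × 8 = 280
  Crimp binding: 4 × 8 × 9 = 288
  Clip blockage: 9 × 8 × 3 = 216
  Valve seat misalignment: 4 × 3 × 6 = 72
  Coil binding: 7 × 3 × 7 = 147
  Pin delamination: 4 × 10 × 10 = 400
RPN > 138: Rotor overheating (441), Pin open circuit (405), Bolt torque erosion (280), Crimp binding (288), Clip blockage (216), Coil binding (147), Pin delamination (400).
Sum: 441 + 405 + 280 + 288 + 216 + 147 + 400 = 2177.

2177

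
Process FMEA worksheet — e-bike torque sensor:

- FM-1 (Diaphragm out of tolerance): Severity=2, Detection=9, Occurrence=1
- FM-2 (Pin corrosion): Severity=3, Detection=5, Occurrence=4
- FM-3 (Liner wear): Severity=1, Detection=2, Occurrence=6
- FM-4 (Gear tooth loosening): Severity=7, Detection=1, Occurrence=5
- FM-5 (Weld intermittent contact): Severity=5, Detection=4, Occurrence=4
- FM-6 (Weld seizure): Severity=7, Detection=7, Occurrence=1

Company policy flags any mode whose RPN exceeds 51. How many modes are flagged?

RPN = Severity × Occurrence × Detection:
  FM-1: 2 × 1 × 9 = 18
  FM-2: 3 × 4 × 5 = 60
  FM-3: 1 × 6 × 2 = 12
  FM-4: 7 × 5 × 1 = 35
  FM-5: 5 × 4 × 4 = 80
  FM-6: 7 × 1 × 7 = 49
Modes with RPN > 51: FM-2 (60), FM-5 (80) → 2.

2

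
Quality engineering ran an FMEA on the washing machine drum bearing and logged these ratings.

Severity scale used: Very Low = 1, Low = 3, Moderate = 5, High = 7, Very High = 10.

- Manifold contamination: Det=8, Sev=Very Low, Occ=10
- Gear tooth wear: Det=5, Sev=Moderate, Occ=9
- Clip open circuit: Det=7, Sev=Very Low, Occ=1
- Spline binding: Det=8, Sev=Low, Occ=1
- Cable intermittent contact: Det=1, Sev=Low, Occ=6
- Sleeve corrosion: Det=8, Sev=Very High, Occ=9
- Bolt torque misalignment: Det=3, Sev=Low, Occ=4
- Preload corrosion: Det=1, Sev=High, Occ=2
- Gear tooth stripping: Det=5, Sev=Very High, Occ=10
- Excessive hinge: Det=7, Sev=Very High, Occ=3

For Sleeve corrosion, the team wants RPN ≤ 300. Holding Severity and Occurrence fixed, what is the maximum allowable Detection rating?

3

Sleeve corrosion: S=10, O=9, D=8 → current RPN = 720.
Fixed product = 90. Need 90 × D ≤ 300, so D ≤ 300/90 = 3.33.
Maximum integer Detection rating = 3 (gives RPN 270; D=4 would give 360 > 300).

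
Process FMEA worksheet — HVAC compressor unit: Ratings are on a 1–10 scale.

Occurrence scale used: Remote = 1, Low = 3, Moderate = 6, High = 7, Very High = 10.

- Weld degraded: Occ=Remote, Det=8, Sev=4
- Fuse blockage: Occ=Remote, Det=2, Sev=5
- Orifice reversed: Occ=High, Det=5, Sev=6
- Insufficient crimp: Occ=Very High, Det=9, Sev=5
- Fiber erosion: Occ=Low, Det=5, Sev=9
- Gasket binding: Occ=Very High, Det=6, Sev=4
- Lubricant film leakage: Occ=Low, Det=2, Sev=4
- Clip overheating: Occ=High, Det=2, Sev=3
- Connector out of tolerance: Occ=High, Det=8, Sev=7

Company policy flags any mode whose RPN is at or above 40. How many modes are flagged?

RPN = Severity × Occurrence × Detection:
  Weld degraded: 4 × 1 × 8 = 32
  Fuse blockage: 5 × 1 × 2 = 10
  Orifice reversed: 6 × 7 × 5 = 210
  Insufficient crimp: 5 × 10 × 9 = 450
  Fiber erosion: 9 × 3 × 5 = 135
  Gasket binding: 4 × 10 × 6 = 240
  Lubricant film leakage: 4 × 3 × 2 = 24
  Clip overheating: 3 × 7 × 2 = 42
  Connector out of tolerance: 7 × 7 × 8 = 392
Modes with RPN ≥ 40: Orifice reversed (210), Insufficient crimp (450), Fiber erosion (135), Gasket binding (240), Clip overheating (42), Connector out of tolerance (392) → 6.

6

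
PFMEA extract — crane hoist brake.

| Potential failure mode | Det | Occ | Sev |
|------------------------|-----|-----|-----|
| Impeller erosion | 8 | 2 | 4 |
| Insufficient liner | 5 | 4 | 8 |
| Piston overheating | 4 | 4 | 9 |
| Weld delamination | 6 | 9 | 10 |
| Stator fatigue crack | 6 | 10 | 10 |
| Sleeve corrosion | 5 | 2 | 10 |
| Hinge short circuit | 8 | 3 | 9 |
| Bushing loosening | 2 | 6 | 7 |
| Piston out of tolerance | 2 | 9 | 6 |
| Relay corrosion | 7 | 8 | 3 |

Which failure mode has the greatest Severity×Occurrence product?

Criticality = Severity × Occurrence:
  Impeller erosion: 4 × 2 = 8
  Insufficient liner: 8 × 4 = 32
  Piston overheating: 9 × 4 = 36
  Weld delamination: 10 × 9 = 90
  Stator fatigue crack: 10 × 10 = 100
  Sleeve corrosion: 10 × 2 = 20
  Hinge short circuit: 9 × 3 = 27
  Bushing loosening: 7 × 6 = 42
  Piston out of tolerance: 6 × 9 = 54
  Relay corrosion: 3 × 8 = 24
Highest criticality is 100 → Stator fatigue crack.

Stator fatigue crack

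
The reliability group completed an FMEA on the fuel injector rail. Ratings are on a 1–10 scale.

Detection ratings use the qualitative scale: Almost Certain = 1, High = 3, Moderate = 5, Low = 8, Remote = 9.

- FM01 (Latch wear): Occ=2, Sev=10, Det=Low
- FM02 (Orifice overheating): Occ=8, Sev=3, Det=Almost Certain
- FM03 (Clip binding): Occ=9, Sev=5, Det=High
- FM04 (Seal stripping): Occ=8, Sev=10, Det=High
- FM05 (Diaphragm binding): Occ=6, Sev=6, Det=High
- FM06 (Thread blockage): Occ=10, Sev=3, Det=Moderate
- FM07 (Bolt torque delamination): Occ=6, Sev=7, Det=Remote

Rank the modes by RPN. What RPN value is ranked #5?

135

RPN = Severity × Occurrence × Detection:
  FM01: 10 × 2 × 8 = 160
  FM02: 3 × 8 × 1 = 24
  FM03: 5 × 9 × 3 = 135
  FM04: 10 × 8 × 3 = 240
  FM05: 6 × 6 × 3 = 108
  FM06: 3 × 10 × 5 = 150
  FM07: 7 × 6 × 9 = 378
Sorted descending: 378, 240, 160, 150, 135, 108, 24.
The fifth-highest RPN is 135 (FM03).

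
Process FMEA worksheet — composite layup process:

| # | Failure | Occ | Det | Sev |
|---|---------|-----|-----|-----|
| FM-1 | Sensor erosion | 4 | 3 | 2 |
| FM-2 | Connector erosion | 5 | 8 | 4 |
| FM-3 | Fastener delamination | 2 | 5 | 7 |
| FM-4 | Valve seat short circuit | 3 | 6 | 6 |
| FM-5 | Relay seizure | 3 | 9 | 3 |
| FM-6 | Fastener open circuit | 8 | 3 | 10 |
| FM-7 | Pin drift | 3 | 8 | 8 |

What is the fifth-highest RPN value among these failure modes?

81

RPN = Severity × Occurrence × Detection:
  FM-1: 2 × 4 × 3 = 24
  FM-2: 4 × 5 × 8 = 160
  FM-3: 7 × 2 × 5 = 70
  FM-4: 6 × 3 × 6 = 108
  FM-5: 3 × 3 × 9 = 81
  FM-6: 10 × 8 × 3 = 240
  FM-7: 8 × 3 × 8 = 192
Sorted descending: 240, 192, 160, 108, 81, 70, 24.
The fifth-highest RPN is 81 (FM-5).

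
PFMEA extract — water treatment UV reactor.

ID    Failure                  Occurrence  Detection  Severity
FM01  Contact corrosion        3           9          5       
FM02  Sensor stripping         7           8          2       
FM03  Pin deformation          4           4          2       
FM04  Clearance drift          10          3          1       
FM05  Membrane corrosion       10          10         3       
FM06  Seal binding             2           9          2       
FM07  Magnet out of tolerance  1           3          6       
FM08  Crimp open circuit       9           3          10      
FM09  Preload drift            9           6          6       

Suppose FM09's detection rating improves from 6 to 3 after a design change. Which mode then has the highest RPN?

RPN = Severity × Occurrence × Detection:
  FM01: 5 × 3 × 9 = 135
  FM02: 2 × 7 × 8 = 112
  FM03: 2 × 4 × 4 = 32
  FM04: 1 × 10 × 3 = 30
  FM05: 3 × 10 × 10 = 300
  FM06: 2 × 2 × 9 = 36
  FM07: 6 × 1 × 3 = 18
  FM08: 10 × 9 × 3 = 270
  FM09: 6 × 9 × 6 = 324
After action: FM09 → 6 × 9 × 3 = 162.
Revised RPNs: FM05=300, FM08=270, FM09=162, FM01=135, FM02=112, FM06=36, FM03=32, FM04=30, FM07=18.
Highest is now FM05 (300).

FM05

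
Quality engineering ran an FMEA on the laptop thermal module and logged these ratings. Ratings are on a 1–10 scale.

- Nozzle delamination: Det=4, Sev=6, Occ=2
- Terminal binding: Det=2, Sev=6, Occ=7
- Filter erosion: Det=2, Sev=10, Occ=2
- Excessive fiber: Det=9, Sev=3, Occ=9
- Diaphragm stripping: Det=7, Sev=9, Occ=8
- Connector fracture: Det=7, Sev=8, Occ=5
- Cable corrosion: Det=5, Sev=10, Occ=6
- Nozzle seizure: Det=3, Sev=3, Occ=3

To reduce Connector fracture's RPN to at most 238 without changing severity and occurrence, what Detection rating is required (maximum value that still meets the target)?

Connector fracture: S=8, O=5, D=7 → current RPN = 280.
Fixed product = 40. Need 40 × D ≤ 238, so D ≤ 238/40 = 5.95.
Maximum integer Detection rating = 5 (gives RPN 200; D=6 would give 240 > 238).

5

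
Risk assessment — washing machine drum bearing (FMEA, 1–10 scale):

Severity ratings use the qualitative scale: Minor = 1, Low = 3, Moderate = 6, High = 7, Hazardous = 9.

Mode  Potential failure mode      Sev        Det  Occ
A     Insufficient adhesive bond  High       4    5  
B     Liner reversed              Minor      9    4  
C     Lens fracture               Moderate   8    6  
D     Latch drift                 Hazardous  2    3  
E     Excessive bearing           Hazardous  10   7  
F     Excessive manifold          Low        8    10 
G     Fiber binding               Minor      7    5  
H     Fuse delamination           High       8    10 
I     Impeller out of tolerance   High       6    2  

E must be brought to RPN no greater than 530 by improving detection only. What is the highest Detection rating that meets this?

8

E: S=9, O=7, D=10 → current RPN = 630.
Fixed product = 63. Need 63 × D ≤ 530, so D ≤ 530/63 = 8.41.
Maximum integer Detection rating = 8 (gives RPN 504; D=9 would give 567 > 530).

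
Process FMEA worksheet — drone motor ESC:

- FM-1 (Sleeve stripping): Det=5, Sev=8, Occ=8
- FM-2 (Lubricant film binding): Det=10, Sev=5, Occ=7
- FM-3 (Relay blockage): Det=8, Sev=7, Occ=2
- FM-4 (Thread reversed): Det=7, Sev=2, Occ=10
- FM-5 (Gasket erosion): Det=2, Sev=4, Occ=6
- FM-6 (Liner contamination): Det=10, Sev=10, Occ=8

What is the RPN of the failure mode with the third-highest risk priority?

320

RPN = Severity × Occurrence × Detection:
  FM-1: 8 × 8 × 5 = 320
  FM-2: 5 × 7 × 10 = 350
  FM-3: 7 × 2 × 8 = 112
  FM-4: 2 × 10 × 7 = 140
  FM-5: 4 × 6 × 2 = 48
  FM-6: 10 × 8 × 10 = 800
Sorted descending: 800, 350, 320, 140, 112, 48.
The third-highest RPN is 320 (FM-1).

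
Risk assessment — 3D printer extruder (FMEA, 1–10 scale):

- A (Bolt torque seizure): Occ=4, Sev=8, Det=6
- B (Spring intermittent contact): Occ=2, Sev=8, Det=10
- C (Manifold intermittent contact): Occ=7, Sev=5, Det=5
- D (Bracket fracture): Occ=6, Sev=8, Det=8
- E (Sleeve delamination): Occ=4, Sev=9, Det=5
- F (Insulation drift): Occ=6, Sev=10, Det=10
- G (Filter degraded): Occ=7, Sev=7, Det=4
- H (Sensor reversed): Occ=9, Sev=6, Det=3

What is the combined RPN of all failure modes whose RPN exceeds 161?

1889

RPN = Severity × Occurrence × Detection:
  A: 8 × 4 × 6 = 192
  B: 8 × 2 × 10 = 160
  C: 5 × 7 × 5 = 175
  D: 8 × 6 × 8 = 384
  E: 9 × 4 × 5 = 180
  F: 10 × 6 × 10 = 600
  G: 7 × 7 × 4 = 196
  H: 6 × 9 × 3 = 162
RPN > 161: A (192), C (175), D (384), E (180), F (600), G (196), H (162).
Sum: 192 + 175 + 384 + 180 + 600 + 196 + 162 = 1889.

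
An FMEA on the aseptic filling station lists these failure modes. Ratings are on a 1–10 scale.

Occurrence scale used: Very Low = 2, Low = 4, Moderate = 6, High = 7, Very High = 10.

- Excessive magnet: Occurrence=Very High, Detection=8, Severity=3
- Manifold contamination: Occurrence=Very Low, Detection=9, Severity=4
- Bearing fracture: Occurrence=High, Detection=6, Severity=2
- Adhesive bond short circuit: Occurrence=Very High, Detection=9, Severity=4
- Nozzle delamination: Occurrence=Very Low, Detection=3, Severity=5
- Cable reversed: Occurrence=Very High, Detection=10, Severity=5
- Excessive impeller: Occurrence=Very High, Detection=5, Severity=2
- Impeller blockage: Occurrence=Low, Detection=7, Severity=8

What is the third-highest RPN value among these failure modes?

RPN = Severity × Occurrence × Detection:
  Excessive magnet: 3 × 10 × 8 = 240
  Manifold contamination: 4 × 2 × 9 = 72
  Bearing fracture: 2 × 7 × 6 = 84
  Adhesive bond short circuit: 4 × 10 × 9 = 360
  Nozzle delamination: 5 × 2 × 3 = 30
  Cable reversed: 5 × 10 × 10 = 500
  Excessive impeller: 2 × 10 × 5 = 100
  Impeller blockage: 8 × 4 × 7 = 224
Sorted descending: 500, 360, 240, 224, 100, 84, 72, 30.
The third-highest RPN is 240 (Excessive magnet).

240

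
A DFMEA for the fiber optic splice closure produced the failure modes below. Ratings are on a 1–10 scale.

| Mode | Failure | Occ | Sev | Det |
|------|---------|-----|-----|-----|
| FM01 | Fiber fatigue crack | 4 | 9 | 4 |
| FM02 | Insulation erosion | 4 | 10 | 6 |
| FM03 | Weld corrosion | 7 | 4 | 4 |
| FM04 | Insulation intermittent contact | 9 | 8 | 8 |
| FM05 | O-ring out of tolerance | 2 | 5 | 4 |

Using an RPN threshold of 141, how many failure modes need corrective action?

3

RPN = Severity × Occurrence × Detection:
  FM01: 9 × 4 × 4 = 144
  FM02: 10 × 4 × 6 = 240
  FM03: 4 × 7 × 4 = 112
  FM04: 8 × 9 × 8 = 576
  FM05: 5 × 2 × 4 = 40
Modes with RPN ≥ 141: FM01 (144), FM02 (240), FM04 (576) → 3.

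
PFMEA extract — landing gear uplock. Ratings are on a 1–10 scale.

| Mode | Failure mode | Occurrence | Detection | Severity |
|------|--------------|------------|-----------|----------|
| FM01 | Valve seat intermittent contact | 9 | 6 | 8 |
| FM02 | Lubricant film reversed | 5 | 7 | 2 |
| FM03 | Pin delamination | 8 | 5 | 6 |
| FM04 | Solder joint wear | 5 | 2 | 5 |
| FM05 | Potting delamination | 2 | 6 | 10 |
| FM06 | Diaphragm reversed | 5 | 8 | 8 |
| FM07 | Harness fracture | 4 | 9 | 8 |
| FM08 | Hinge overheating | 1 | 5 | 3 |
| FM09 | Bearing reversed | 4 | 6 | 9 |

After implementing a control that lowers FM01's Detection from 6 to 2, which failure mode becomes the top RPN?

FM06

RPN = Severity × Occurrence × Detection:
  FM01: 8 × 9 × 6 = 432
  FM02: 2 × 5 × 7 = 70
  FM03: 6 × 8 × 5 = 240
  FM04: 5 × 5 × 2 = 50
  FM05: 10 × 2 × 6 = 120
  FM06: 8 × 5 × 8 = 320
  FM07: 8 × 4 × 9 = 288
  FM08: 3 × 1 × 5 = 15
  FM09: 9 × 4 × 6 = 216
After action: FM01 → 8 × 9 × 2 = 144.
Revised RPNs: FM06=320, FM07=288, FM03=240, FM09=216, FM01=144, FM05=120, FM02=70, FM04=50, FM08=15.
Highest is now FM06 (320).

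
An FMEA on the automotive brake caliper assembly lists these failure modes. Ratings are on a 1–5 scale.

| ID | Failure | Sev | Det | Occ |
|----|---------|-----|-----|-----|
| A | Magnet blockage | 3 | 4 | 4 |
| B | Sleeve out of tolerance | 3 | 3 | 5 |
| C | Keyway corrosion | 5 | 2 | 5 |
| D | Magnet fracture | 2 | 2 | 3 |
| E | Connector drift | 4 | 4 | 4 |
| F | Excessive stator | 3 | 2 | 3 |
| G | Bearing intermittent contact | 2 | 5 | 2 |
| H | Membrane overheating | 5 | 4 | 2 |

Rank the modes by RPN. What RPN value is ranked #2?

RPN = Severity × Occurrence × Detection:
  A: 3 × 4 × 4 = 48
  B: 3 × 5 × 3 = 45
  C: 5 × 5 × 2 = 50
  D: 2 × 3 × 2 = 12
  E: 4 × 4 × 4 = 64
  F: 3 × 3 × 2 = 18
  G: 2 × 2 × 5 = 20
  H: 5 × 2 × 4 = 40
Sorted descending: 64, 50, 48, 45, 40, 20, 18, 12.
The second-highest RPN is 50 (C).

50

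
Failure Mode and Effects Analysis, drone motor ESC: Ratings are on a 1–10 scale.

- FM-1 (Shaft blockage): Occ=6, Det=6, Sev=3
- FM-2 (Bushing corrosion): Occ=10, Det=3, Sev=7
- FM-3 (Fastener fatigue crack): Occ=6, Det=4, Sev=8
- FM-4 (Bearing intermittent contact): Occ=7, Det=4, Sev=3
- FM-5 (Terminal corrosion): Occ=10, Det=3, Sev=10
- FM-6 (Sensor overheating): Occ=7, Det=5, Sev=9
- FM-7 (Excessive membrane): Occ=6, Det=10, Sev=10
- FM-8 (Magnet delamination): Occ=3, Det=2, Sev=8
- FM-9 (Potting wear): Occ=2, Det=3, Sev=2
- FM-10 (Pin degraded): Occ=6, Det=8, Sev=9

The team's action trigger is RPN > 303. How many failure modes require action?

3

RPN = Severity × Occurrence × Detection:
  FM-1: 3 × 6 × 6 = 108
  FM-2: 7 × 10 × 3 = 210
  FM-3: 8 × 6 × 4 = 192
  FM-4: 3 × 7 × 4 = 84
  FM-5: 10 × 10 × 3 = 300
  FM-6: 9 × 7 × 5 = 315
  FM-7: 10 × 6 × 10 = 600
  FM-8: 8 × 3 × 2 = 48
  FM-9: 2 × 2 × 3 = 12
  FM-10: 9 × 6 × 8 = 432
Modes with RPN > 303: FM-6 (315), FM-7 (600), FM-10 (432) → 3.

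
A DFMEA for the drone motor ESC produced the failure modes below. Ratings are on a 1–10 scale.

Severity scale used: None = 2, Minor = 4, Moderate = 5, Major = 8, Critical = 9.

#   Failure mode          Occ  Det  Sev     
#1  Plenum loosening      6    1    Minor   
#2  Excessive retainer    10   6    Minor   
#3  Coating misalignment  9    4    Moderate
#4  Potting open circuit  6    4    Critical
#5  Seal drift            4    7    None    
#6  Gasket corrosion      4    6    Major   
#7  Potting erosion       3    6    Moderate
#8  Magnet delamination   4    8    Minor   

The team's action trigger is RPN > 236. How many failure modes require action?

1

RPN = Severity × Occurrence × Detection:
  #1: 4 × 6 × 1 = 24
  #2: 4 × 10 × 6 = 240
  #3: 5 × 9 × 4 = 180
  #4: 9 × 6 × 4 = 216
  #5: 2 × 4 × 7 = 56
  #6: 8 × 4 × 6 = 192
  #7: 5 × 3 × 6 = 90
  #8: 4 × 4 × 8 = 128
Modes with RPN > 236: #2 (240) → 1.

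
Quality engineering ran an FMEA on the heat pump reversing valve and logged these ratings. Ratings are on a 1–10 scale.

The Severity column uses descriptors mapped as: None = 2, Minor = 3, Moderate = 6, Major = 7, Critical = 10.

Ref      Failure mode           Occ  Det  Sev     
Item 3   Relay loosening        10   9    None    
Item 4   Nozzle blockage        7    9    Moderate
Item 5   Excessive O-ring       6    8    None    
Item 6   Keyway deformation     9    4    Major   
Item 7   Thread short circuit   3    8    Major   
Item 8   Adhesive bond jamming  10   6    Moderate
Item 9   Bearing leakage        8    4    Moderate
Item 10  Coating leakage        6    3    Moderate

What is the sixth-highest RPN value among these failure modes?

168

RPN = Severity × Occurrence × Detection:
  Item 3: 2 × 10 × 9 = 180
  Item 4: 6 × 7 × 9 = 378
  Item 5: 2 × 6 × 8 = 96
  Item 6: 7 × 9 × 4 = 252
  Item 7: 7 × 3 × 8 = 168
  Item 8: 6 × 10 × 6 = 360
  Item 9: 6 × 8 × 4 = 192
  Item 10: 6 × 6 × 3 = 108
Sorted descending: 378, 360, 252, 192, 180, 168, 108, 96.
The sixth-highest RPN is 168 (Item 7).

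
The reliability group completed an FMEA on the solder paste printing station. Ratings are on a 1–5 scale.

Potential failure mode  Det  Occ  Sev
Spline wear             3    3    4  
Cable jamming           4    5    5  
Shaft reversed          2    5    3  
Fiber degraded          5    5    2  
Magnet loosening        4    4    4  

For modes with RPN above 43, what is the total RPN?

RPN = Severity × Occurrence × Detection:
  Spline wear: 4 × 3 × 3 = 36
  Cable jamming: 5 × 5 × 4 = 100
  Shaft reversed: 3 × 5 × 2 = 30
  Fiber degraded: 2 × 5 × 5 = 50
  Magnet loosening: 4 × 4 × 4 = 64
RPN > 43: Cable jamming (100), Fiber degraded (50), Magnet loosening (64).
Sum: 100 + 50 + 64 = 214.

214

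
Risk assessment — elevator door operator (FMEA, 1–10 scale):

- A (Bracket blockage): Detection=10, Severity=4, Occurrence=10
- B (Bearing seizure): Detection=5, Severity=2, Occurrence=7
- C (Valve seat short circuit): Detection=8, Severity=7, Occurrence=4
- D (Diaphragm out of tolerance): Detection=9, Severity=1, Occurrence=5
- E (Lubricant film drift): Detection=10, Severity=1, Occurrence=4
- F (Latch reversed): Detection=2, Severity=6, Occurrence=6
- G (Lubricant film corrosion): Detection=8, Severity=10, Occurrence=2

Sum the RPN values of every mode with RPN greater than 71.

RPN = Severity × Occurrence × Detection:
  A: 4 × 10 × 10 = 400
  B: 2 × 7 × 5 = 70
  C: 7 × 4 × 8 = 224
  D: 1 × 5 × 9 = 45
  E: 1 × 4 × 10 = 40
  F: 6 × 6 × 2 = 72
  G: 10 × 2 × 8 = 160
RPN > 71: A (400), C (224), F (72), G (160).
Sum: 400 + 224 + 72 + 160 = 856.

856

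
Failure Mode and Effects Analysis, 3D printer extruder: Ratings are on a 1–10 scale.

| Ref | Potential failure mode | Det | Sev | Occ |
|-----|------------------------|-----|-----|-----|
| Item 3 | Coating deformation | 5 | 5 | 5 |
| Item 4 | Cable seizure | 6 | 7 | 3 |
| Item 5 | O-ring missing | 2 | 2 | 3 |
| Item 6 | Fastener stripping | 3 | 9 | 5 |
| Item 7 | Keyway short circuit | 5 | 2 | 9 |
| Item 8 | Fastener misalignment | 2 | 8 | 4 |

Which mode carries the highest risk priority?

RPN = Severity × Occurrence × Detection:
  Item 3: 5 × 5 × 5 = 125
  Item 4: 7 × 3 × 6 = 126
  Item 5: 2 × 3 × 2 = 12
  Item 6: 9 × 5 × 3 = 135
  Item 7: 2 × 9 × 5 = 90
  Item 8: 8 × 4 × 2 = 64
Highest RPN is 135 → Item 6.

Item 6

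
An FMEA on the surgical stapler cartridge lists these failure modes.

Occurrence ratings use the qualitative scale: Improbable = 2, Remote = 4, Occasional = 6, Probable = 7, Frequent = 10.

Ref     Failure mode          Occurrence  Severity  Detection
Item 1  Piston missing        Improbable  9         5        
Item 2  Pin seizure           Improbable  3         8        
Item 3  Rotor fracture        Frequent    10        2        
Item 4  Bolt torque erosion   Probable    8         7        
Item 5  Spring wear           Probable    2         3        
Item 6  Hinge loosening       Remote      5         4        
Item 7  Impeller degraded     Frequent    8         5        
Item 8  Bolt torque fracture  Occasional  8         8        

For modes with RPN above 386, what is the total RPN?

792

RPN = Severity × Occurrence × Detection:
  Item 1: 9 × 2 × 5 = 90
  Item 2: 3 × 2 × 8 = 48
  Item 3: 10 × 10 × 2 = 200
  Item 4: 8 × 7 × 7 = 392
  Item 5: 2 × 7 × 3 = 42
  Item 6: 5 × 4 × 4 = 80
  Item 7: 8 × 10 × 5 = 400
  Item 8: 8 × 6 × 8 = 384
RPN > 386: Item 4 (392), Item 7 (400).
Sum: 392 + 400 = 792.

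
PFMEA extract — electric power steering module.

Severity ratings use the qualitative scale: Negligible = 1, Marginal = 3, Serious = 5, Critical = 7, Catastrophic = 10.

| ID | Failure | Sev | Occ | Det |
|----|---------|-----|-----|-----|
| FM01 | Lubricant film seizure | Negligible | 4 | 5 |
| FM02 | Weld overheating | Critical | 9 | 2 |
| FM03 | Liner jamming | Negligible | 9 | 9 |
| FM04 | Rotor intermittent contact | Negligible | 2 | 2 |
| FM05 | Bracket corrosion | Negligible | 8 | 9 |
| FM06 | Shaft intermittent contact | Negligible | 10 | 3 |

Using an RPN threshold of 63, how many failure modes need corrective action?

RPN = Severity × Occurrence × Detection:
  FM01: 1 × 4 × 5 = 20
  FM02: 7 × 9 × 2 = 126
  FM03: 1 × 9 × 9 = 81
  FM04: 1 × 2 × 2 = 4
  FM05: 1 × 8 × 9 = 72
  FM06: 1 × 10 × 3 = 30
Modes with RPN ≥ 63: FM02 (126), FM03 (81), FM05 (72) → 3.

3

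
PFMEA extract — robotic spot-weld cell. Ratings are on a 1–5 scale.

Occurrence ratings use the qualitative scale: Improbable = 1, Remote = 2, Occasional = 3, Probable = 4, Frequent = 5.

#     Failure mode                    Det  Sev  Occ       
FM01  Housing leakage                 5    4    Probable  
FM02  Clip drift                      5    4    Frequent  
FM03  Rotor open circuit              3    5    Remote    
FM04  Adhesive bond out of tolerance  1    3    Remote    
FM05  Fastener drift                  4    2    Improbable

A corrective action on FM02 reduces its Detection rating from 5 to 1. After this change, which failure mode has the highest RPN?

RPN = Severity × Occurrence × Detection:
  FM01: 4 × 4 × 5 = 80
  FM02: 4 × 5 × 5 = 100
  FM03: 5 × 2 × 3 = 30
  FM04: 3 × 2 × 1 = 6
  FM05: 2 × 1 × 4 = 8
After action: FM02 → 4 × 5 × 1 = 20.
Revised RPNs: FM01=80, FM03=30, FM02=20, FM05=8, FM04=6.
Highest is now FM01 (80).

FM01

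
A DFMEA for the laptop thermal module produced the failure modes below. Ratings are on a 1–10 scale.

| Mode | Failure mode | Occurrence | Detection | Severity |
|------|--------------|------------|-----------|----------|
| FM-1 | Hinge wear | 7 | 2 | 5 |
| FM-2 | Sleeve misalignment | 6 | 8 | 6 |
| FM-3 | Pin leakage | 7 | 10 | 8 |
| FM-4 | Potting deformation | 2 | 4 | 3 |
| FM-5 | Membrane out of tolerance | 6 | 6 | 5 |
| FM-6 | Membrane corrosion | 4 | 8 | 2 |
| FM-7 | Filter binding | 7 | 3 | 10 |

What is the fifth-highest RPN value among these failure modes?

70

RPN = Severity × Occurrence × Detection:
  FM-1: 5 × 7 × 2 = 70
  FM-2: 6 × 6 × 8 = 288
  FM-3: 8 × 7 × 10 = 560
  FM-4: 3 × 2 × 4 = 24
  FM-5: 5 × 6 × 6 = 180
  FM-6: 2 × 4 × 8 = 64
  FM-7: 10 × 7 × 3 = 210
Sorted descending: 560, 288, 210, 180, 70, 64, 24.
The fifth-highest RPN is 70 (FM-1).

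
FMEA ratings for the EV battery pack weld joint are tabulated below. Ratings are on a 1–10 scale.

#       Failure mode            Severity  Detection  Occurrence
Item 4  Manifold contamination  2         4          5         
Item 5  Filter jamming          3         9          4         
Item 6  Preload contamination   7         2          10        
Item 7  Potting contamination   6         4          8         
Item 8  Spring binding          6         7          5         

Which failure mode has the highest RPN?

RPN = Severity × Occurrence × Detection:
  Item 4: 2 × 5 × 4 = 40
  Item 5: 3 × 4 × 9 = 108
  Item 6: 7 × 10 × 2 = 140
  Item 7: 6 × 8 × 4 = 192
  Item 8: 6 × 5 × 7 = 210
Highest RPN is 210 → Item 8.

Item 8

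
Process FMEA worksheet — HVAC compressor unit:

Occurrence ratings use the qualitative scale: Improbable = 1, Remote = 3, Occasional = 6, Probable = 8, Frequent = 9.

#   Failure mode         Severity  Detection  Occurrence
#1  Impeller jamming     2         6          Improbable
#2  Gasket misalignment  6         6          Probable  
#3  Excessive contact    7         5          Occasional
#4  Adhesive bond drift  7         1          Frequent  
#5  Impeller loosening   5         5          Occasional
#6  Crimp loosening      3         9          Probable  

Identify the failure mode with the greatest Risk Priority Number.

RPN = Severity × Occurrence × Detection:
  #1: 2 × 1 × 6 = 12
  #2: 6 × 8 × 6 = 288
  #3: 7 × 6 × 5 = 210
  #4: 7 × 9 × 1 = 63
  #5: 5 × 6 × 5 = 150
  #6: 3 × 8 × 9 = 216
Highest RPN is 288 → #2.

#2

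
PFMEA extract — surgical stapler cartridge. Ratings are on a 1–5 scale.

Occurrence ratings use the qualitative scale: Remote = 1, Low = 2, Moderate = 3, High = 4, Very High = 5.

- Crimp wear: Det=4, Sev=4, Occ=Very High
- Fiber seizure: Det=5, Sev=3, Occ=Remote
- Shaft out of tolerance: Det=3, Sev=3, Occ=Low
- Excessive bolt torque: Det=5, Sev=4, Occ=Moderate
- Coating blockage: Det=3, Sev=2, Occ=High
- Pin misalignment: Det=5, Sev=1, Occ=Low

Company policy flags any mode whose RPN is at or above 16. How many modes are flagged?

RPN = Severity × Occurrence × Detection:
  Crimp wear: 4 × 5 × 4 = 80
  Fiber seizure: 3 × 1 × 5 = 15
  Shaft out of tolerance: 3 × 2 × 3 = 18
  Excessive bolt torque: 4 × 3 × 5 = 60
  Coating blockage: 2 × 4 × 3 = 24
  Pin misalignment: 1 × 2 × 5 = 10
Modes with RPN ≥ 16: Crimp wear (80), Shaft out of tolerance (18), Excessive bolt torque (60), Coating blockage (24) → 4.

4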